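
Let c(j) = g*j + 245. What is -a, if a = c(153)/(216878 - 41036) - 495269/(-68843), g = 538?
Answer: -92772700735/12105490806 ≈ -7.6637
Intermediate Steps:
c(j) = 245 + 538*j (c(j) = 538*j + 245 = 245 + 538*j)
a = 92772700735/12105490806 (a = (245 + 538*153)/(216878 - 41036) - 495269/(-68843) = (245 + 82314)/175842 - 495269*(-1/68843) = 82559*(1/175842) + 495269/68843 = 82559/175842 + 495269/68843 = 92772700735/12105490806 ≈ 7.6637)
-a = -1*92772700735/12105490806 = -92772700735/12105490806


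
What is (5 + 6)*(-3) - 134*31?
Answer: -4187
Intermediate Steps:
(5 + 6)*(-3) - 134*31 = 11*(-3) - 4154 = -33 - 4154 = -4187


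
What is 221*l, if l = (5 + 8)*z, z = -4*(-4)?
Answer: 45968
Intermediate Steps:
z = 16
l = 208 (l = (5 + 8)*16 = 13*16 = 208)
221*l = 221*208 = 45968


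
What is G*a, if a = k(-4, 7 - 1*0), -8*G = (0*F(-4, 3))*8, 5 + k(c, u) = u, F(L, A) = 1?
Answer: 0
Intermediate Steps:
k(c, u) = -5 + u
G = 0 (G = -0*1*8/8 = -0*8 = -⅛*0 = 0)
a = 2 (a = -5 + (7 - 1*0) = -5 + (7 + 0) = -5 + 7 = 2)
G*a = 0*2 = 0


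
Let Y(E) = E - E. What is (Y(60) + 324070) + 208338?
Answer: 532408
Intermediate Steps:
Y(E) = 0
(Y(60) + 324070) + 208338 = (0 + 324070) + 208338 = 324070 + 208338 = 532408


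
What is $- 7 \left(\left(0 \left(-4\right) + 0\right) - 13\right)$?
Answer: $91$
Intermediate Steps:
$- 7 \left(\left(0 \left(-4\right) + 0\right) - 13\right) = - 7 \left(\left(0 + 0\right) - 13\right) = - 7 \left(0 - 13\right) = \left(-7\right) \left(-13\right) = 91$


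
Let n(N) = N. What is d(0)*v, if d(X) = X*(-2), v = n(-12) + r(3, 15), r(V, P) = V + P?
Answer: 0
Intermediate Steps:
r(V, P) = P + V
v = 6 (v = -12 + (15 + 3) = -12 + 18 = 6)
d(X) = -2*X
d(0)*v = -2*0*6 = 0*6 = 0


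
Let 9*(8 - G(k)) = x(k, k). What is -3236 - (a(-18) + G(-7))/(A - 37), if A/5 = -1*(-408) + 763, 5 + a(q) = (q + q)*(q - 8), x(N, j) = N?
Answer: -84725945/26181 ≈ -3236.2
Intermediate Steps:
a(q) = -5 + 2*q*(-8 + q) (a(q) = -5 + (q + q)*(q - 8) = -5 + (2*q)*(-8 + q) = -5 + 2*q*(-8 + q))
G(k) = 8 - k/9
A = 5855 (A = 5*(-1*(-408) + 763) = 5*(408 + 763) = 5*1171 = 5855)
-3236 - (a(-18) + G(-7))/(A - 37) = -3236 - ((-5 - 16*(-18) + 2*(-18)²) + (8 - ⅑*(-7)))/(5855 - 37) = -3236 - ((-5 + 288 + 2*324) + (8 + 7/9))/5818 = -3236 - ((-5 + 288 + 648) + 79/9)/5818 = -3236 - (931 + 79/9)/5818 = -3236 - 8458/(9*5818) = -3236 - 1*4229/26181 = -3236 - 4229/26181 = -84725945/26181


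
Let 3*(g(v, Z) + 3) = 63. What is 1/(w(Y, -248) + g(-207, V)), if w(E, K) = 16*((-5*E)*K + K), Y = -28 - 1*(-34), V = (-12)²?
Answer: 1/115090 ≈ 8.6888e-6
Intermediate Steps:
V = 144
g(v, Z) = 18 (g(v, Z) = -3 + (⅓)*63 = -3 + 21 = 18)
Y = 6 (Y = -28 + 34 = 6)
w(E, K) = 16*K - 80*E*K (w(E, K) = 16*(-5*E*K + K) = 16*(K - 5*E*K) = 16*K - 80*E*K)
1/(w(Y, -248) + g(-207, V)) = 1/(16*(-248)*(1 - 5*6) + 18) = 1/(16*(-248)*(1 - 30) + 18) = 1/(16*(-248)*(-29) + 18) = 1/(115072 + 18) = 1/115090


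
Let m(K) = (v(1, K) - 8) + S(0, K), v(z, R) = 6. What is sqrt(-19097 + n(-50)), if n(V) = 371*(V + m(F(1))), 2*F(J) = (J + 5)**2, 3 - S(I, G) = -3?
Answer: 29*I*sqrt(43) ≈ 190.17*I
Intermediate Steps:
S(I, G) = 6 (S(I, G) = 3 - 1*(-3) = 3 + 3 = 6)
F(J) = (5 + J)**2/2 (F(J) = (J + 5)**2/2 = (5 + J)**2/2)
m(K) = 4 (m(K) = (6 - 8) + 6 = -2 + 6 = 4)
n(V) = 1484 + 371*V (n(V) = 371*(V + 4) = 371*(4 + V) = 1484 + 371*V)
sqrt(-19097 + n(-50)) = sqrt(-19097 + (1484 + 371*(-50))) = sqrt(-19097 + (1484 - 18550)) = sqrt(-19097 - 17066) = sqrt(-36163) = 29*I*sqrt(43)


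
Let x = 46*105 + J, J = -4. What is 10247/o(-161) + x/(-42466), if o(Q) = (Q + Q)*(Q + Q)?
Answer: -32614941/2201522372 ≈ -0.014815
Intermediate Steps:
o(Q) = 4*Q² (o(Q) = (2*Q)*(2*Q) = 4*Q²)
x = 4826 (x = 46*105 - 4 = 4830 - 4 = 4826)
10247/o(-161) + x/(-42466) = 10247/((4*(-161)²)) + 4826/(-42466) = 10247/((4*25921)) + 4826*(-1/42466) = 10247/103684 - 2413/21233 = -32614941/2201522372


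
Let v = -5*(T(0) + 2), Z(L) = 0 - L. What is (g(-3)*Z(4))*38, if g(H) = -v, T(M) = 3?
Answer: -3800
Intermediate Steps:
Z(L) = -L
v = -25 (v = -5*(3 + 2) = -5*5 = -25)
g(H) = 25 (g(H) = -1*(-25) = 25)
(g(-3)*Z(4))*38 = (25*(-1*4))*38 = (25*(-4))*38 = -100*38 = -3800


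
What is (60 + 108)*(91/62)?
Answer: 7644/31 ≈ 246.58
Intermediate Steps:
(60 + 108)*(91/62) = 168*(91*(1/62)) = 168*(91/62) = 7644/31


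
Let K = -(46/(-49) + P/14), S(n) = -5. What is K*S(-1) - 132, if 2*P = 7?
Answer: -26547/196 ≈ -135.44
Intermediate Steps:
P = 7/2 (P = (½)*7 = 7/2 ≈ 3.5000)
K = 135/196 (K = -(46/(-49) + (7/2)/14) = -(46*(-1/49) + (7/2)*(1/14)) = -(-46/49 + ¼) = -1*(-135/196) = 135/196 ≈ 0.68878)
K*S(-1) - 132 = (135/196)*(-5) - 132 = -675/196 - 132 = -26547/196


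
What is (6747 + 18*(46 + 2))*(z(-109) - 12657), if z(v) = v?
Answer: -97162026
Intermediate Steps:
(6747 + 18*(46 + 2))*(z(-109) - 12657) = (6747 + 18*(46 + 2))*(-109 - 12657) = (6747 + 18*48)*(-12766) = (6747 + 864)*(-12766) = 7611*(-12766) = -97162026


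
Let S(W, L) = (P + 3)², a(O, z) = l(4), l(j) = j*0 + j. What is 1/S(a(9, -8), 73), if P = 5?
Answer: 1/64 ≈ 0.015625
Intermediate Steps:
l(j) = j (l(j) = 0 + j = j)
a(O, z) = 4
S(W, L) = 64 (S(W, L) = (5 + 3)² = 8² = 64)
1/S(a(9, -8), 73) = 1/64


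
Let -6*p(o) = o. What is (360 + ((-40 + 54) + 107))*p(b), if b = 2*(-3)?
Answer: 481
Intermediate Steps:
b = -6
p(o) = -o/6
(360 + ((-40 + 54) + 107))*p(b) = (360 + ((-40 + 54) + 107))*(-⅙*(-6)) = (360 + (14 + 107))*1 = (360 + 121)*1 = 481*1 = 481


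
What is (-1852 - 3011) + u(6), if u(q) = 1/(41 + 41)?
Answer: -398765/82 ≈ -4863.0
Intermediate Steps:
u(q) = 1/82
(-1852 - 3011) + u(6) = (-1852 - 3011) + 1/82 = -4863 + 1/82 = -398765/82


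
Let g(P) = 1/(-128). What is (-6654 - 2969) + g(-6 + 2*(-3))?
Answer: -1231745/128 ≈ -9623.0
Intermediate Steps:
g(P) = -1/128
(-6654 - 2969) + g(-6 + 2*(-3)) = (-6654 - 2969) - 1/128 = -9623 - 1/128 = -1231745/128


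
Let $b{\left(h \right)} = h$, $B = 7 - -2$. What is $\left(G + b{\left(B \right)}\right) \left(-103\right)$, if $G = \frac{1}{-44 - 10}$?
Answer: $- \frac{49955}{54} \approx -925.09$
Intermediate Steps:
$B = 9$ ($B = 7 + 2 = 9$)
$G = - \frac{1}{54}$ ($G = \frac{1}{-54} = - \frac{1}{54} \approx -0.018519$)
$\left(G + b{\left(B \right)}\right) \left(-103\right) = \left(- \frac{1}{54} + 9\right) \left(-103\right) = \frac{485}{54} \left(-103\right) = - \frac{49955}{54}$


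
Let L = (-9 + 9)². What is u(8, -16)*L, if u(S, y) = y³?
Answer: 0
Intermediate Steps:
L = 0 (L = 0² = 0)
u(8, -16)*L = (-16)³*0 = -4096*0 = 0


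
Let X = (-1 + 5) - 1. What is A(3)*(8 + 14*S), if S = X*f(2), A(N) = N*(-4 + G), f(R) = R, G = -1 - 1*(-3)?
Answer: -552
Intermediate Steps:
G = 2 (G = -1 + 3 = 2)
A(N) = -2*N (A(N) = N*(-4 + 2) = N*(-2) = -2*N)
X = 3 (X = 4 - 1 = 3)
S = 6 (S = 3*2 = 6)
A(3)*(8 + 14*S) = (-2*3)*(8 + 14*6) = -6*(8 + 84) = -6*92 = -552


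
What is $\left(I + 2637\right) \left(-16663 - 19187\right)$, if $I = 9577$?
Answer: $-437871900$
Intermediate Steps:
$\left(I + 2637\right) \left(-16663 - 19187\right) = \left(9577 + 2637\right) \left(-16663 - 19187\right) = 12214 \left(-35850\right) = -437871900$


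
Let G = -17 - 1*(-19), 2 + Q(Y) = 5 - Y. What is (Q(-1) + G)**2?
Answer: 36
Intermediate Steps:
Q(Y) = 3 - Y (Q(Y) = -2 + (5 - Y) = 3 - Y)
G = 2 (G = -17 + 19 = 2)
(Q(-1) + G)**2 = ((3 - 1*(-1)) + 2)**2 = ((3 + 1) + 2)**2 = (4 + 2)**2 = 6**2 = 36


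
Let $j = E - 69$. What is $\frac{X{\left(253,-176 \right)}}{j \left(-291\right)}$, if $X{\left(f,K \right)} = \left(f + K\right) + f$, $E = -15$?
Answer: $\frac{55}{4074} \approx 0.0135$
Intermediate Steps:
$X{\left(f,K \right)} = K + 2 f$ ($X{\left(f,K \right)} = \left(K + f\right) + f = K + 2 f$)
$j = -84$ ($j = -15 - 69 = -84$)
$\frac{X{\left(253,-176 \right)}}{j \left(-291\right)} = \frac{-176 + 2 \cdot 253}{\left(-84\right) \left(-291\right)} = \frac{-176 + 506}{24444} = 330 \cdot \frac{1}{24444} = \frac{55}{4074}$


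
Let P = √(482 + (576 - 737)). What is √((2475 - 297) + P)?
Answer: √(2178 + √321) ≈ 46.861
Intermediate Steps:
P = √321 (P = √(482 - 161) = √321 ≈ 17.916)
√((2475 - 297) + P) = √((2475 - 297) + √321) = √(2178 + √321)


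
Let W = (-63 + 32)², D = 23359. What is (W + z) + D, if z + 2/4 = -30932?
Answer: -13225/2 ≈ -6612.5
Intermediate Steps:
z = -61865/2 (z = -½ - 30932 = -61865/2 ≈ -30933.)
W = 961 (W = (-31)² = 961)
(W + z) + D = (961 - 61865/2) + 23359 = -59943/2 + 23359 = -13225/2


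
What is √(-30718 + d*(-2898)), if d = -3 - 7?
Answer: I*√1738 ≈ 41.689*I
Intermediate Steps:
d = -10
√(-30718 + d*(-2898)) = √(-30718 - 10*(-2898)) = √(-30718 + 28980) = √(-1738) = I*√1738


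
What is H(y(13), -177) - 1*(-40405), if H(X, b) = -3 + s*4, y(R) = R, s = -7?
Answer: 40374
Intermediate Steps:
H(X, b) = -31 (H(X, b) = -3 - 7*4 = -3 - 28 = -31)
H(y(13), -177) - 1*(-40405) = -31 - 1*(-40405) = -31 + 40405 = 40374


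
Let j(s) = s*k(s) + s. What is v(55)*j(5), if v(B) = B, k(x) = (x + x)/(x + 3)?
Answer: 2475/4 ≈ 618.75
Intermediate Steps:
k(x) = 2*x/(3 + x) (k(x) = (2*x)/(3 + x) = 2*x/(3 + x))
j(s) = s + 2*s**2/(3 + s) (j(s) = s*(2*s/(3 + s)) + s = 2*s**2/(3 + s) + s = s + 2*s**2/(3 + s))
v(55)*j(5) = 55*(3*5*(1 + 5)/(3 + 5)) = 55*(3*5*6/8) = 55*(3*5*(1/8)*6) = 55*(45/4) = 2475/4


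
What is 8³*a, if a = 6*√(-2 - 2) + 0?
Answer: 6144*I ≈ 6144.0*I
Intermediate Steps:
a = 12*I (a = 6*√(-4) + 0 = 6*(2*I) + 0 = 12*I + 0 = 12*I ≈ 12.0*I)
8³*a = 8³*(12*I) = 512*(12*I) = 6144*I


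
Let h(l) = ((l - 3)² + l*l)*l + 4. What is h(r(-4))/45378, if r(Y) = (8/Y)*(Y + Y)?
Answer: 378/2521 ≈ 0.14994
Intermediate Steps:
r(Y) = 16 (r(Y) = (8/Y)*(2*Y) = 16)
h(l) = 4 + l*(l² + (-3 + l)²) (h(l) = ((-3 + l)² + l²)*l + 4 = (l² + (-3 + l)²)*l + 4 = l*(l² + (-3 + l)²) + 4 = 4 + l*(l² + (-3 + l)²))
h(r(-4))/45378 = (4 + 16³ + 16*(-3 + 16)²)/45378 = (4 + 4096 + 16*13²)*(1/45378) = (4 + 4096 + 16*169)*(1/45378) = (4 + 4096 + 2704)*(1/45378) = 6804*(1/45378) = 378/2521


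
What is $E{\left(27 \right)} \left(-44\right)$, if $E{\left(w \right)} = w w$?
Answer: $-32076$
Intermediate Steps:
$E{\left(w \right)} = w^{2}$
$E{\left(27 \right)} \left(-44\right) = 27^{2} \left(-44\right) = 729 \left(-44\right) = -32076$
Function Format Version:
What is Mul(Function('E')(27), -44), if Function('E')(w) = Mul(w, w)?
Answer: -32076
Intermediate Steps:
Function('E')(w) = Pow(w, 2)
Mul(Function('E')(27), -44) = Mul(Pow(27, 2), -44) = Mul(729, -44) = -32076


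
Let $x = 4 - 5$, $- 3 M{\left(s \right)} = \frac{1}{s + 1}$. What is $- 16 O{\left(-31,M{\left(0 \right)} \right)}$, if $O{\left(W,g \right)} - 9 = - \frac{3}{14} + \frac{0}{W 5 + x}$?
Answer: $- \frac{984}{7} \approx -140.57$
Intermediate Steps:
$M{\left(s \right)} = - \frac{1}{3 \left(1 + s\right)}$ ($M{\left(s \right)} = - \frac{1}{3 \left(s + 1\right)} = - \frac{1}{3 \left(1 + s\right)}$)
$x = -1$
$O{\left(W,g \right)} = \frac{123}{14}$ ($O{\left(W,g \right)} = 9 + \left(- \frac{3}{14} + \frac{0}{W 5 - 1}\right) = 9 + \left(\left(-3\right) \frac{1}{14} + \frac{0}{5 W - 1}\right) = 9 - \left(\frac{3}{14} + \frac{0}{-1 + 5 W}\right) = 9 + \left(- \frac{3}{14} + 0\right) = 9 - \frac{3}{14} = \frac{123}{14}$)
$- 16 O{\left(-31,M{\left(0 \right)} \right)} = \left(-16\right) \frac{123}{14} = - \frac{984}{7}$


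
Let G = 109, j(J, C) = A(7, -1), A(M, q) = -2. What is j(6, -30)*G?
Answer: -218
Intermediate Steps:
j(J, C) = -2
j(6, -30)*G = -2*109 = -218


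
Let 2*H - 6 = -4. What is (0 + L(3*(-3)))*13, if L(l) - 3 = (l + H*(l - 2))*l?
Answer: 2379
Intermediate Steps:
H = 1 (H = 3 + (½)*(-4) = 3 - 2 = 1)
L(l) = 3 + l*(-2 + 2*l) (L(l) = 3 + (l + 1*(l - 2))*l = 3 + (l + 1*(-2 + l))*l = 3 + (l + (-2 + l))*l = 3 + (-2 + 2*l)*l = 3 + l*(-2 + 2*l))
(0 + L(3*(-3)))*13 = (0 + (3 - 6*(-3) + 2*(3*(-3))²))*13 = (0 + (3 - 2*(-9) + 2*(-9)²))*13 = (0 + (3 + 18 + 2*81))*13 = (0 + (3 + 18 + 162))*13 = (0 + 183)*13 = 183*13 = 2379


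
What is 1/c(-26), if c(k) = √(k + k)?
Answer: -I*√13/26 ≈ -0.13867*I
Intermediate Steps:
c(k) = √2*√k (c(k) = √(2*k) = √2*√k)
1/c(-26) = 1/(√2*√(-26)) = 1/(√2*(I*√26)) = 1/(2*I*√13) = -I*√13/26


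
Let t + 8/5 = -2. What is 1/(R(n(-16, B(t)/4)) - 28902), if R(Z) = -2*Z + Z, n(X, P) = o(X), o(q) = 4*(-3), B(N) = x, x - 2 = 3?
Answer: -1/28890 ≈ -3.4614e-5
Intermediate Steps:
x = 5 (x = 2 + 3 = 5)
t = -18/5 (t = -8/5 - 2 = -18/5 ≈ -3.6000)
B(N) = 5
o(q) = -12
n(X, P) = -12
R(Z) = -Z
1/(R(n(-16, B(t)/4)) - 28902) = 1/(-1*(-12) - 28902) = 1/(12 - 28902) = 1/(-28890) = -1/28890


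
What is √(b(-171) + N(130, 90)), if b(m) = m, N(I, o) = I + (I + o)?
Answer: √179 ≈ 13.379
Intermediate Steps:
N(I, o) = o + 2*I
√(b(-171) + N(130, 90)) = √(-171 + (90 + 2*130)) = √(-171 + (90 + 260)) = √(-171 + 350) = √179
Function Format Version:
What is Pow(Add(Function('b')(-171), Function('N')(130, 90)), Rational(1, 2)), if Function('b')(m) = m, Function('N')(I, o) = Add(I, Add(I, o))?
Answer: Pow(179, Rational(1, 2)) ≈ 13.379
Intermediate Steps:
Function('N')(I, o) = Add(o, Mul(2, I))
Pow(Add(Function('b')(-171), Function('N')(130, 90)), Rational(1, 2)) = Pow(Add(-171, Add(90, Mul(2, 130))), Rational(1, 2)) = Pow(Add(-171, Add(90, 260)), Rational(1, 2)) = Pow(Add(-171, 350), Rational(1, 2)) = Pow(179, Rational(1, 2))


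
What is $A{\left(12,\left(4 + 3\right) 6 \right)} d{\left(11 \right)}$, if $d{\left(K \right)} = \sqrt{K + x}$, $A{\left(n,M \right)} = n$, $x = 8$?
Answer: $12 \sqrt{19} \approx 52.307$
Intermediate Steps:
$d{\left(K \right)} = \sqrt{8 + K}$ ($d{\left(K \right)} = \sqrt{K + 8} = \sqrt{8 + K}$)
$A{\left(12,\left(4 + 3\right) 6 \right)} d{\left(11 \right)} = 12 \sqrt{8 + 11} = 12 \sqrt{19}$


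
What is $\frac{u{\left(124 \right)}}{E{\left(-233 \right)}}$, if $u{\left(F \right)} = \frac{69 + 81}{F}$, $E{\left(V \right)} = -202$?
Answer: $- \frac{75}{12524} \approx -0.0059885$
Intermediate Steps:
$u{\left(F \right)} = \frac{150}{F}$
$\frac{u{\left(124 \right)}}{E{\left(-233 \right)}} = \frac{150 \cdot \frac{1}{124}}{-202} = 150 \cdot \frac{1}{124} \left(- \frac{1}{202}\right) = \frac{75}{62} \left(- \frac{1}{202}\right) = - \frac{75}{12524}$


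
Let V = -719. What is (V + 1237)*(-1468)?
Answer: -760424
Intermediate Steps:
(V + 1237)*(-1468) = (-719 + 1237)*(-1468) = 518*(-1468) = -760424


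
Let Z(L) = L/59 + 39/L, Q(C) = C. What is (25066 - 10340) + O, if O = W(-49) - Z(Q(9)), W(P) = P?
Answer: 2597035/177 ≈ 14673.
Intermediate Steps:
Z(L) = 39/L + L/59 (Z(L) = L*(1/59) + 39/L = L/59 + 39/L = 39/L + L/59)
O = -9467/177 (O = -49 - (39/9 + (1/59)*9) = -49 - (39*(⅑) + 9/59) = -49 - (13/3 + 9/59) = -49 - 1*794/177 = -49 - 794/177 = -9467/177 ≈ -53.486)
(25066 - 10340) + O = (25066 - 10340) - 9467/177 = 14726 - 9467/177 = 2597035/177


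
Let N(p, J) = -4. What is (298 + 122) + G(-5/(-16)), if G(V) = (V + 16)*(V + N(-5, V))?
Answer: 92121/256 ≈ 359.85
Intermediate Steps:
G(V) = (-4 + V)*(16 + V) (G(V) = (V + 16)*(V - 4) = (16 + V)*(-4 + V) = (-4 + V)*(16 + V))
(298 + 122) + G(-5/(-16)) = (298 + 122) + (-64 + (-5/(-16))² + 12*(-5/(-16))) = 420 + (-64 + (-5*(-1/16))² + 12*(-5*(-1/16))) = 420 + (-64 + (5/16)² + 12*(5/16)) = 420 + (-64 + 25/256 + 15/4) = 420 - 15399/256 = 92121/256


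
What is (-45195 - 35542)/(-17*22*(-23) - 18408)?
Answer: 80737/9806 ≈ 8.2334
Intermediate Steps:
(-45195 - 35542)/(-17*22*(-23) - 18408) = -80737/(-374*(-23) - 18408) = -80737/(8602 - 18408) = -80737/(-9806) = -80737*(-1/9806) = 80737/9806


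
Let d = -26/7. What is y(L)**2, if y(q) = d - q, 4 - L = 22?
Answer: 10000/49 ≈ 204.08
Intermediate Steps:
L = -18 (L = 4 - 1*22 = 4 - 22 = -18)
d = -26/7 (d = -26*1/7 = -26/7 ≈ -3.7143)
y(q) = -26/7 - q
y(L)**2 = (-26/7 - 1*(-18))**2 = (-26/7 + 18)**2 = (100/7)**2 = 10000/49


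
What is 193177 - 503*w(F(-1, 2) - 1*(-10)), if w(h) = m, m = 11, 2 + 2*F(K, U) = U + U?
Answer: 187644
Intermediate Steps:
F(K, U) = -1 + U (F(K, U) = -1 + (U + U)/2 = -1 + (2*U)/2 = -1 + U)
w(h) = 11
193177 - 503*w(F(-1, 2) - 1*(-10)) = 193177 - 503*11 = 193177 - 1*5533 = 193177 - 5533 = 187644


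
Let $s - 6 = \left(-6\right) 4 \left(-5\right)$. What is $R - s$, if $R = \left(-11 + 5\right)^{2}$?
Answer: $-90$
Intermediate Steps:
$R = 36$ ($R = \left(-6\right)^{2} = 36$)
$s = 126$ ($s = 6 + \left(-6\right) 4 \left(-5\right) = 6 - -120 = 6 + 120 = 126$)
$R - s = 36 - 126 = -90$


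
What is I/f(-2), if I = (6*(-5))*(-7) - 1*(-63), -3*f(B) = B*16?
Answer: 819/32 ≈ 25.594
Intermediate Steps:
f(B) = -16*B/3 (f(B) = -B*16/3 = -16*B/3)
I = 273 (I = -30*(-7) + 63 = 210 + 63 = 273)
I/f(-2) = 273/((-16/3*(-2))) = 273/(32/3) = 273*(3/32) = 819/32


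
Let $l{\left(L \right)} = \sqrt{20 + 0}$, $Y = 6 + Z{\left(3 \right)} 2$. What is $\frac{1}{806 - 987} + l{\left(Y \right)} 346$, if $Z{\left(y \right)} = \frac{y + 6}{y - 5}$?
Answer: $- \frac{1}{181} + 692 \sqrt{5} \approx 1547.4$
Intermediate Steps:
$Z{\left(y \right)} = \frac{6 + y}{-5 + y}$
$Y = -3$ ($Y = 6 + \frac{6 + 3}{-5 + 3} \cdot 2 = 6 + \frac{1}{-2} \cdot 9 \cdot 2 = 6 + \left(- \frac{1}{2}\right) 9 \cdot 2 = 6 - 9 = -3$)
$l{\left(L \right)} = 2 \sqrt{5}$ ($l{\left(L \right)} = \sqrt{20} = 2 \sqrt{5}$)
$\frac{1}{806 - 987} + l{\left(Y \right)} 346 = \frac{1}{806 - 987} + 2 \sqrt{5} \cdot 346 = \frac{1}{-181} + 692 \sqrt{5} = - \frac{1}{181} + 692 \sqrt{5}$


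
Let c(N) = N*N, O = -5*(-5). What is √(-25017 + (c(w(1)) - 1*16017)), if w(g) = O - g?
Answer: I*√40458 ≈ 201.14*I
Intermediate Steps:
O = 25
w(g) = 25 - g
c(N) = N²
√(-25017 + (c(w(1)) - 1*16017)) = √(-25017 + ((25 - 1*1)² - 1*16017)) = √(-25017 + ((25 - 1)² - 16017)) = √(-25017 + (24² - 16017)) = √(-25017 + (576 - 16017)) = √(-25017 - 15441) = √(-40458) = I*√40458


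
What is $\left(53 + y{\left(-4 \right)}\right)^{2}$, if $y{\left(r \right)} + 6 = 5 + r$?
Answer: $2304$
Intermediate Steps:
$y{\left(r \right)} = -1 + r$ ($y{\left(r \right)} = -6 + \left(5 + r\right) = -1 + r$)
$\left(53 + y{\left(-4 \right)}\right)^{2} = \left(53 - 5\right)^{2} = 48^{2} = 2304$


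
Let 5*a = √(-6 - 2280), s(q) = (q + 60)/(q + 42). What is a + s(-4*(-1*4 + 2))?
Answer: 34/25 + 3*I*√254/5 ≈ 1.36 + 9.5624*I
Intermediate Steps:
s(q) = (60 + q)/(42 + q)
a = 3*I*√254/5 (a = √(-6 - 2280)/5 = √(-2286)/5 = (3*I*√254)/5 = 3*I*√254/5 ≈ 9.5624*I)
a + s(-4*(-1*4 + 2)) = 3*I*√254/5 + (60 - 4*(-1*4 + 2))/(42 - 4*(-1*4 + 2)) = 3*I*√254/5 + (60 - 4*(-4 + 2))/(42 - 4*(-4 + 2)) = 3*I*√254/5 + (60 - 4*(-2))/(42 - 4*(-2)) = 3*I*√254/5 + (60 + 8)/(42 + 8) = 3*I*√254/5 + 68/50 = 3*I*√254/5 + (1/50)*68 = 3*I*√254/5 + 34/25 = 34/25 + 3*I*√254/5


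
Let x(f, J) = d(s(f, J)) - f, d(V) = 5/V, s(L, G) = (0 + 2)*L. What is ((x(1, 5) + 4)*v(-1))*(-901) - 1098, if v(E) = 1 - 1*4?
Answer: 27537/2 ≈ 13769.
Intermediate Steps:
s(L, G) = 2*L
v(E) = -3 (v(E) = 1 - 4 = -3)
x(f, J) = -f + 5/(2*f) (x(f, J) = 5/((2*f)) - f = 5*(1/(2*f)) - f = 5/(2*f) - f = -f + 5/(2*f))
((x(1, 5) + 4)*v(-1))*(-901) - 1098 = (((-1*1 + (5/2)/1) + 4)*(-3))*(-901) - 1098 = (((-1 + (5/2)*1) + 4)*(-3))*(-901) - 1098 = (((-1 + 5/2) + 4)*(-3))*(-901) - 1098 = ((3/2 + 4)*(-3))*(-901) - 1098 = ((11/2)*(-3))*(-901) - 1098 = -33/2*(-901) - 1098 = 29733/2 - 1098 = 27537/2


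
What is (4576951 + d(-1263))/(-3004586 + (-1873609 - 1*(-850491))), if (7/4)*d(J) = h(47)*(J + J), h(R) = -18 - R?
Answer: -32695417/28193928 ≈ -1.1597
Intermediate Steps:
d(J) = -520*J/7 (d(J) = 4*((-18 - 1*47)*(J + J))/7 = 4*((-18 - 47)*(2*J))/7 = 4*(-130*J)/7 = -520*J/7)
(4576951 + d(-1263))/(-3004586 + (-1873609 - 1*(-850491))) = (4576951 - 520/7*(-1263))/(-3004586 + (-1873609 - 1*(-850491))) = (4576951 + 656760/7)/(-3004586 + (-1873609 + 850491)) = 32695417/(7*(-3004586 - 1023118)) = (32695417/7)/(-4027704) = (32695417/7)*(-1/4027704) = -32695417/28193928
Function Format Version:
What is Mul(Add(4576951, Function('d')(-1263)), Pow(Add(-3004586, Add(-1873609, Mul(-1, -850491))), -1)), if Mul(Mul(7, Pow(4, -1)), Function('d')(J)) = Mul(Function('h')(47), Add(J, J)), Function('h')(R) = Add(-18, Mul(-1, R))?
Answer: Rational(-32695417, 28193928) ≈ -1.1597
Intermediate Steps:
Function('d')(J) = Mul(Rational(-520, 7), J) (Function('d')(J) = Mul(Rational(4, 7), Mul(Add(-18, Mul(-1, 47)), Add(J, J))) = Mul(Rational(4, 7), Mul(Add(-18, -47), Mul(2, J))) = Mul(Rational(4, 7), Mul(-65, Mul(2, J))) = Mul(Rational(4, 7), Mul(-130, J)) = Mul(Rational(-520, 7), J))
Mul(Add(4576951, Function('d')(-1263)), Pow(Add(-3004586, Add(-1873609, Mul(-1, -850491))), -1)) = Mul(Add(4576951, Mul(Rational(-520, 7), -1263)), Pow(Add(-3004586, Add(-1873609, Mul(-1, -850491))), -1)) = Mul(Add(4576951, Rational(656760, 7)), Pow(Add(-3004586, Add(-1873609, 850491)), -1)) = Mul(Rational(32695417, 7), Pow(Add(-3004586, -1023118), -1)) = Mul(Rational(32695417, 7), Pow(-4027704, -1)) = Mul(Rational(32695417, 7), Rational(-1, 4027704)) = Rational(-32695417, 28193928)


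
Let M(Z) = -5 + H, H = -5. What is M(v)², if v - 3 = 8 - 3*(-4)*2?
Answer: 100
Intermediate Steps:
v = 35 (v = 3 + (8 - 3*(-4)*2) = 3 + (8 + 12*2) = 3 + (8 + 24) = 3 + 32 = 35)
M(Z) = -10 (M(Z) = -5 - 5 = -10)
M(v)² = (-10)² = 100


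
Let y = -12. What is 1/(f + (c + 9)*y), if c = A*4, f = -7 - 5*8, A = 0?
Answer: -1/155 ≈ -0.0064516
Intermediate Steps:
f = -47 (f = -7 - 40 = -47)
c = 0 (c = 0*4 = 0)
1/(f + (c + 9)*y) = 1/(-47 + (0 + 9)*(-12)) = 1/(-47 + 9*(-12)) = 1/(-47 - 108) = 1/(-155) = -1/155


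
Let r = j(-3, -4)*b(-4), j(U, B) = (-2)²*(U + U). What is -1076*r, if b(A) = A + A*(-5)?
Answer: 413184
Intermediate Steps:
j(U, B) = 8*U (j(U, B) = 4*(2*U) = 8*U)
b(A) = -4*A (b(A) = A - 5*A = -4*A)
r = -384 (r = (8*(-3))*(-4*(-4)) = -24*16 = -384)
-1076*r = -1076*(-384) = 413184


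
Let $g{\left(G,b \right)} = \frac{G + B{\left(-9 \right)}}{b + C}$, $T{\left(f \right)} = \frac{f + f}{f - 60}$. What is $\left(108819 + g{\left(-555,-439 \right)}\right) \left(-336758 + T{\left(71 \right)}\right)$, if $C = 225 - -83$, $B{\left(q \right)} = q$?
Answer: $- \frac{52806473659188}{1441} \approx -3.6646 \cdot 10^{10}$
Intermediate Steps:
$C = 308$ ($C = 225 + 83 = 308$)
$T{\left(f \right)} = \frac{2 f}{-60 + f}$
$g{\left(G,b \right)} = \frac{-9 + G}{308 + b}$ ($g{\left(G,b \right)} = \frac{G - 9}{b + 308} = \frac{-9 + G}{308 + b}$)
$\left(108819 + g{\left(-555,-439 \right)}\right) \left(-336758 + T{\left(71 \right)}\right) = \left(108819 + \frac{-9 - 555}{308 - 439}\right) \left(-336758 + 2 \cdot 71 \frac{1}{-60 + 71}\right) = \left(108819 + \frac{1}{-131} \left(-564\right)\right) \left(-336758 + 2 \cdot 71 \cdot \frac{1}{11}\right) = \left(108819 - - \frac{564}{131}\right) \left(-336758 + 2 \cdot 71 \cdot \frac{1}{11}\right) = \left(108819 + \frac{564}{131}\right) \left(-336758 + \frac{142}{11}\right) = \frac{14255853}{131} \left(- \frac{3704196}{11}\right) = - \frac{52806473659188}{1441}$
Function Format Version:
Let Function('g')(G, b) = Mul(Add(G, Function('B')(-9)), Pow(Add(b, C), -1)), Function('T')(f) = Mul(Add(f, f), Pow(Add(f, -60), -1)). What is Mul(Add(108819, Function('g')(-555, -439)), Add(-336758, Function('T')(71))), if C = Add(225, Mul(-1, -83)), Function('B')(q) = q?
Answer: Rational(-52806473659188, 1441) ≈ -3.6646e+10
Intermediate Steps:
C = 308 (C = Add(225, 83) = 308)
Function('T')(f) = Mul(2, f, Pow(Add(-60, f), -1)) (Function('T')(f) = Mul(Mul(2, f), Pow(Add(-60, f), -1)) = Mul(2, f, Pow(Add(-60, f), -1)))
Function('g')(G, b) = Mul(Pow(Add(308, b), -1), Add(-9, G)) (Function('g')(G, b) = Mul(Add(G, -9), Pow(Add(b, 308), -1)) = Mul(Add(-9, G), Pow(Add(308, b), -1)) = Mul(Pow(Add(308, b), -1), Add(-9, G)))
Mul(Add(108819, Function('g')(-555, -439)), Add(-336758, Function('T')(71))) = Mul(Add(108819, Mul(Pow(Add(308, -439), -1), Add(-9, -555))), Add(-336758, Mul(2, 71, Pow(Add(-60, 71), -1)))) = Mul(Add(108819, Mul(Pow(-131, -1), -564)), Add(-336758, Mul(2, 71, Pow(11, -1)))) = Mul(Add(108819, Mul(Rational(-1, 131), -564)), Add(-336758, Mul(2, 71, Rational(1, 11)))) = Mul(Add(108819, Rational(564, 131)), Add(-336758, Rational(142, 11))) = Mul(Rational(14255853, 131), Rational(-3704196, 11)) = Rational(-52806473659188, 1441)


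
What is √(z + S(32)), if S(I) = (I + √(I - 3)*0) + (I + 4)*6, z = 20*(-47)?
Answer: 2*I*√173 ≈ 26.306*I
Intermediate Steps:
z = -940
S(I) = 24 + 7*I (S(I) = (I + √(-3 + I)*0) + (4 + I)*6 = (I + 0) + (24 + 6*I) = I + (24 + 6*I) = 24 + 7*I)
√(z + S(32)) = √(-940 + (24 + 7*32)) = √(-940 + (24 + 224)) = √(-940 + 248) = √(-692) = 2*I*√173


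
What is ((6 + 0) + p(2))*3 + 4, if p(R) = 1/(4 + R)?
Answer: 45/2 ≈ 22.500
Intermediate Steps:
((6 + 0) + p(2))*3 + 4 = ((6 + 0) + 1/(4 + 2))*3 + 4 = (6 + 1/6)*3 + 4 = (6 + ⅙)*3 + 4 = (37/6)*3 + 4 = 37/2 + 4 = 45/2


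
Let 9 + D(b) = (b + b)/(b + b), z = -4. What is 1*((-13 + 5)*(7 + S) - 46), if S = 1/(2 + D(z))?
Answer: -302/3 ≈ -100.67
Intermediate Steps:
D(b) = -8 (D(b) = -9 + (b + b)/(b + b) = -9 + (2*b)/((2*b)) = -9 + (2*b)*(1/(2*b)) = -9 + 1 = -8)
S = -1/6 (S = 1/(2 - 8) = 1/(-6) = -1/6 ≈ -0.16667)
1*((-13 + 5)*(7 + S) - 46) = 1*((-13 + 5)*(7 - 1/6) - 46) = 1*(-8*41/6 - 46) = 1*(-164/3 - 46) = 1*(-302/3) = -302/3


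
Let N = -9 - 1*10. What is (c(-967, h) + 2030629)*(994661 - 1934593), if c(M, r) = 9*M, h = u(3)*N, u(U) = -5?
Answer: -1900472949032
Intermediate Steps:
N = -19 (N = -9 - 10 = -19)
h = 95 (h = -5*(-19) = 95)
(c(-967, h) + 2030629)*(994661 - 1934593) = (9*(-967) + 2030629)*(994661 - 1934593) = (-8703 + 2030629)*(-939932) = 2021926*(-939932) = -1900472949032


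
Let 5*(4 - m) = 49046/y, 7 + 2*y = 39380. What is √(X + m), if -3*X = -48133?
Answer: 7*√114235188811095/590595 ≈ 126.68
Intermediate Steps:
y = 39373/2 (y = -7/2 + (½)*39380 = -7/2 + 19690 = 39373/2 ≈ 19687.)
m = 689368/196865 (m = 4 - 49046/(5*39373/2) = 4 - 49046*2/(5*39373) = 4 - ⅕*98092/39373 = 4 - 98092/196865 = 689368/196865 ≈ 3.5017)
X = 48133/3 (X = -⅓*(-48133) = 48133/3 ≈ 16044.)
√(X + m) = √(48133/3 + 689368/196865) = √(9477771149/590595) = 7*√114235188811095/590595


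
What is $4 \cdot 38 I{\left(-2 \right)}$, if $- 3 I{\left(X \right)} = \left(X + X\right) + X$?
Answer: $304$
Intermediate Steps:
$I{\left(X \right)} = - X$ ($I{\left(X \right)} = - \frac{\left(X + X\right) + X}{3} = - \frac{2 X + X}{3} = - \frac{3 X}{3} = - X$)
$4 \cdot 38 I{\left(-2 \right)} = 4 \cdot 38 \left(\left(-1\right) \left(-2\right)\right) = 152 \cdot 2 = 304$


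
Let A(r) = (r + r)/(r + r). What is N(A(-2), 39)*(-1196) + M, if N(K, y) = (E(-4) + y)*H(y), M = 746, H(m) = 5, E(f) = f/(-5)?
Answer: -237258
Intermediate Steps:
E(f) = -f/5 (E(f) = f*(-⅕) = -f/5)
A(r) = 1 (A(r) = (2*r)/((2*r)) = (2*r)*(1/(2*r)) = 1)
N(K, y) = 4 + 5*y (N(K, y) = (-⅕*(-4) + y)*5 = (⅘ + y)*5 = 4 + 5*y)
N(A(-2), 39)*(-1196) + M = (4 + 5*39)*(-1196) + 746 = (4 + 195)*(-1196) + 746 = 199*(-1196) + 746 = -238004 + 746 = -237258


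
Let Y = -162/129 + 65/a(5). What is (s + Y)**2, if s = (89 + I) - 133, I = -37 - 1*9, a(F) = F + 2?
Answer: 608756929/90601 ≈ 6719.1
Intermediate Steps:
a(F) = 2 + F
I = -46 (I = -37 - 9 = -46)
Y = 2417/301 (Y = -162/129 + 65/(2 + 5) = -162*1/129 + 65/7 = -54/43 + 65*(1/7) = -54/43 + 65/7 = 2417/301 ≈ 8.0299)
s = -90 (s = (89 - 46) - 133 = 43 - 133 = -90)
(s + Y)**2 = (-90 + 2417/301)**2 = (-24673/301)**2 = 608756929/90601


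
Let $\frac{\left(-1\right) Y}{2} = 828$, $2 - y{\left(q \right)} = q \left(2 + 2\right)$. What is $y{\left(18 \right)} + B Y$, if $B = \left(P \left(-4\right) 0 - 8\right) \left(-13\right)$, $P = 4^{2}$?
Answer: $-172294$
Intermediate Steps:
$y{\left(q \right)} = 2 - 4 q$ ($y{\left(q \right)} = 2 - q \left(2 + 2\right) = 2 - q 4 = 2 - 4 q$)
$Y = -1656$ ($Y = \left(-2\right) 828 = -1656$)
$P = 16$
$B = 104$ ($B = \left(16 \left(-4\right) 0 - 8\right) \left(-13\right) = \left(\left(-64\right) 0 - 8\right) \left(-13\right) = \left(0 - 8\right) \left(-13\right) = \left(-8\right) \left(-13\right) = 104$)
$y{\left(18 \right)} + B Y = \left(2 - 72\right) + 104 \left(-1656\right) = \left(2 - 72\right) - 172224 = -70 - 172224 = -172294$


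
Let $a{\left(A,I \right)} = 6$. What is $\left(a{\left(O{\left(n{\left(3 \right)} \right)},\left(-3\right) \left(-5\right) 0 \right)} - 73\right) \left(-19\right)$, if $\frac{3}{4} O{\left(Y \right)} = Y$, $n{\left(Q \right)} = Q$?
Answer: $1273$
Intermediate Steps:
$O{\left(Y \right)} = \frac{4 Y}{3}$
$\left(a{\left(O{\left(n{\left(3 \right)} \right)},\left(-3\right) \left(-5\right) 0 \right)} - 73\right) \left(-19\right) = \left(6 - 73\right) \left(-19\right) = \left(-67\right) \left(-19\right) = 1273$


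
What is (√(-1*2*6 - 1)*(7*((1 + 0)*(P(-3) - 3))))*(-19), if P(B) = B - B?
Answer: 399*I*√13 ≈ 1438.6*I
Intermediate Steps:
P(B) = 0
(√(-1*2*6 - 1)*(7*((1 + 0)*(P(-3) - 3))))*(-19) = (√(-1*2*6 - 1)*(7*((1 + 0)*(0 - 3))))*(-19) = (√(-2*6 - 1)*(7*(1*(-3))))*(-19) = (√(-12 - 1)*(7*(-3)))*(-19) = (√(-13)*(-21))*(-19) = ((I*√13)*(-21))*(-19) = -21*I*√13*(-19) = 399*I*√13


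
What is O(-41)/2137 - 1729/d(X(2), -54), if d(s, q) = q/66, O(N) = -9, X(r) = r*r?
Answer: 40643522/19233 ≈ 2113.2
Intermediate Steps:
X(r) = r²
d(s, q) = q/66 (d(s, q) = q*(1/66) = q/66)
O(-41)/2137 - 1729/d(X(2), -54) = -9/2137 - 1729/((1/66)*(-54)) = -9*1/2137 - 1729/(-9/11) = -9/2137 - 1729*(-11/9) = -9/2137 + 19019/9 = 40643522/19233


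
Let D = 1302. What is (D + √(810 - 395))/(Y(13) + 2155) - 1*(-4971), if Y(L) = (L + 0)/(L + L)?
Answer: 7144195/1437 + 2*√415/4311 ≈ 4971.6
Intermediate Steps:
Y(L) = ½ (Y(L) = L/((2*L)) = L*(1/(2*L)) = ½)
(D + √(810 - 395))/(Y(13) + 2155) - 1*(-4971) = (1302 + √(810 - 395))/(½ + 2155) - 1*(-4971) = (1302 + √415)/(4311/2) + 4971 = (1302 + √415)*(2/4311) + 4971 = (868/1437 + 2*√415/4311) + 4971 = 7144195/1437 + 2*√415/4311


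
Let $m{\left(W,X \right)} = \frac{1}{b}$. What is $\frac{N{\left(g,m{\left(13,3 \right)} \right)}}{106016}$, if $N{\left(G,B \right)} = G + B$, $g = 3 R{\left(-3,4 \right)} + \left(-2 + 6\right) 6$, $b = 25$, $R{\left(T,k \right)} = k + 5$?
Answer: $\frac{319}{662600} \approx 0.00048144$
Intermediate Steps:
$R{\left(T,k \right)} = 5 + k$
$g = 51$ ($g = 3 \left(5 + 4\right) + \left(-2 + 6\right) 6 = 3 \cdot 9 + 4 \cdot 6 = 27 + 24 = 51$)
$m{\left(W,X \right)} = \frac{1}{25}$
$N{\left(G,B \right)} = B + G$
$\frac{N{\left(g,m{\left(13,3 \right)} \right)}}{106016} = \frac{\frac{1}{25} + 51}{106016} = \frac{1276}{25} \cdot \frac{1}{106016} = \frac{319}{662600}$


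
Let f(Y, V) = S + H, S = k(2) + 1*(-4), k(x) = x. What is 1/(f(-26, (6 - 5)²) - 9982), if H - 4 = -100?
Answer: -1/10080 ≈ -9.9206e-5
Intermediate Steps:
H = -96 (H = 4 - 100 = -96)
S = -2 (S = 2 + 1*(-4) = 2 - 4 = -2)
f(Y, V) = -98 (f(Y, V) = -2 - 96 = -98)
1/(f(-26, (6 - 5)²) - 9982) = 1/(-98 - 9982) = 1/(-10080) = -1/10080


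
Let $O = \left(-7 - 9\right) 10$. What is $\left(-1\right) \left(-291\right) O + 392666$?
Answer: $346106$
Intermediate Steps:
$O = -160$ ($O = \left(-7 + \left(-10 + 1\right)\right) 10 = \left(-7 - 9\right) 10 = \left(-16\right) 10 = -160$)
$\left(-1\right) \left(-291\right) O + 392666 = \left(-1\right) \left(-291\right) \left(-160\right) + 392666 = 291 \left(-160\right) + 392666 = -46560 + 392666 = 346106$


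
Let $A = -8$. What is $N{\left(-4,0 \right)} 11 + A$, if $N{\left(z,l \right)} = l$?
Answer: $-8$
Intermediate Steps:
$N{\left(-4,0 \right)} 11 + A = 0 \cdot 11 - 8 = 0 - 8 = -8$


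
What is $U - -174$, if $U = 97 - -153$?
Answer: $424$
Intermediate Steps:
$U = 250$ ($U = 97 + 153 = 250$)
$U - -174 = 250 - -174 = 250 + 174 = 424$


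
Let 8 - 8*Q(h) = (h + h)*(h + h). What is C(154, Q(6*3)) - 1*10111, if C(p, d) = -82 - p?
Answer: -10347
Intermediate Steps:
Q(h) = 1 - h²/2 (Q(h) = 1 - (h + h)*(h + h)/8 = 1 - 2*h*2*h/8 = 1 - h²/2)
C(154, Q(6*3)) - 1*10111 = (-82 - 1*154) - 1*10111 = (-82 - 154) - 10111 = -236 - 10111 = -10347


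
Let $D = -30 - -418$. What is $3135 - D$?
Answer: $2747$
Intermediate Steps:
$D = 388$ ($D = -30 + 418 = 388$)
$3135 - D = 3135 - 388 = 2747$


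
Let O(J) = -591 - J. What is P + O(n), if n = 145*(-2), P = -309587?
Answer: -309888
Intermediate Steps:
n = -290
P + O(n) = -309587 + (-591 - 1*(-290)) = -309587 + (-591 + 290) = -309587 - 301 = -309888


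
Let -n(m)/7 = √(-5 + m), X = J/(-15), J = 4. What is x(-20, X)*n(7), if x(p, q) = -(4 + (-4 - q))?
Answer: 28*√2/15 ≈ 2.6399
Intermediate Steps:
X = -4/15 (X = 4/(-15) = 4*(-1/15) = -4/15 ≈ -0.26667)
x(p, q) = q (x(p, q) = -(-1)*q = q)
n(m) = -7*√(-5 + m)
x(-20, X)*n(7) = -(-28)*√(-5 + 7)/15 = -(-28)*√2/15 = 28*√2/15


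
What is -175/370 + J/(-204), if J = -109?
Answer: 463/7548 ≈ 0.061341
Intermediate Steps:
-175/370 + J/(-204) = -175/370 - 109/(-204) = -175*1/370 - 109*(-1/204) = -35/74 + 109/204 = 463/7548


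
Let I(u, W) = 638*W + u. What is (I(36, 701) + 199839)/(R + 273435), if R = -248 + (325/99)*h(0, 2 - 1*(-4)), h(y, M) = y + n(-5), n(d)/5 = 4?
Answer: 64064187/27052013 ≈ 2.3682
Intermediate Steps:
n(d) = 20 (n(d) = 5*4 = 20)
h(y, M) = 20 + y (h(y, M) = y + 20 = 20 + y)
I(u, W) = u + 638*W
R = -18052/99 (R = -248 + (325/99)*(20 + 0) = -248 + (325*(1/99))*20 = -248 + (325/99)*20 = -248 + 6500/99 = -18052/99 ≈ -182.34)
(I(36, 701) + 199839)/(R + 273435) = ((36 + 638*701) + 199839)/(-18052/99 + 273435) = ((36 + 447238) + 199839)/(27052013/99) = (447274 + 199839)*(99/27052013) = 647113*(99/27052013) = 64064187/27052013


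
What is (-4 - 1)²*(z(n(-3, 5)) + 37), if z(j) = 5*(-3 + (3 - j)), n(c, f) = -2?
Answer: 1175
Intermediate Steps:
z(j) = -5*j (z(j) = 5*(-j) = -5*j)
(-4 - 1)²*(z(n(-3, 5)) + 37) = (-4 - 1)²*(-5*(-2) + 37) = (-5)²*(10 + 37) = 25*47 = 1175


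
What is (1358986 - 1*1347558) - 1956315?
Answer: -1944887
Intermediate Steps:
(1358986 - 1*1347558) - 1956315 = (1358986 - 1347558) - 1956315 = 11428 - 1956315 = -1944887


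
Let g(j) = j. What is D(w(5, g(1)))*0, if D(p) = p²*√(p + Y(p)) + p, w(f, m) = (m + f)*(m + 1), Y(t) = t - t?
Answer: 0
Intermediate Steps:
Y(t) = 0
w(f, m) = (1 + m)*(f + m) (w(f, m) = (f + m)*(1 + m) = (1 + m)*(f + m))
D(p) = p + p^(5/2) (D(p) = p²*√(p + 0) + p = p²*√p + p = p^(5/2) + p = p + p^(5/2))
D(w(5, g(1)))*0 = ((5 + 1 + 1² + 5*1) + (5 + 1 + 1² + 5*1)^(5/2))*0 = ((5 + 1 + 1 + 5) + (5 + 1 + 1 + 5)^(5/2))*0 = (12 + 12^(5/2))*0 = (12 + 288*√3)*0 = 0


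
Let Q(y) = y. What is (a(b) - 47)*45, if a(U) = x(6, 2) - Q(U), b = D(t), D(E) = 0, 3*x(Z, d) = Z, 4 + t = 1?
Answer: -2025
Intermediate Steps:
t = -3 (t = -4 + 1 = -3)
x(Z, d) = Z/3
b = 0
a(U) = 2 - U (a(U) = (⅓)*6 - U = 2 - U)
(a(b) - 47)*45 = ((2 - 1*0) - 47)*45 = ((2 + 0) - 47)*45 = (2 - 47)*45 = -45*45 = -2025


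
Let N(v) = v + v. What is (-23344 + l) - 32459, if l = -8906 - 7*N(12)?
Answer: -64877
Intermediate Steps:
N(v) = 2*v
l = -9074 (l = -8906 - 14*12 = -8906 - 7*24 = -8906 - 168 = -9074)
(-23344 + l) - 32459 = (-23344 - 9074) - 32459 = -32418 - 32459 = -64877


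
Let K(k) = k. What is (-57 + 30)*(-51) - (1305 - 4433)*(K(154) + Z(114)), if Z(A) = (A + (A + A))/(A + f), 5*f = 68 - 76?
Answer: 138422449/281 ≈ 4.9261e+5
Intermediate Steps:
f = -8/5 (f = (68 - 76)/5 = (⅕)*(-8) = -8/5 ≈ -1.6000)
Z(A) = 3*A/(-8/5 + A) (Z(A) = (A + (A + A))/(A - 8/5) = (A + 2*A)/(-8/5 + A) = (3*A)/(-8/5 + A) = 3*A/(-8/5 + A))
(-57 + 30)*(-51) - (1305 - 4433)*(K(154) + Z(114)) = (-57 + 30)*(-51) - (1305 - 4433)*(154 + 15*114/(-8 + 5*114)) = -27*(-51) - (-3128)*(154 + 15*114/(-8 + 570)) = 1377 - (-3128)*(154 + 15*114/562) = 1377 - (-3128)*(154 + 15*114*(1/562)) = 1377 - (-3128)*(154 + 855/281) = 1377 - (-3128)*44129/281 = 1377 - 1*(-138035512/281) = 1377 + 138035512/281 = 138422449/281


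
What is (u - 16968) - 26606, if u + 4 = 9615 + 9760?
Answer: -24203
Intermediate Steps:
u = 19371 (u = -4 + (9615 + 9760) = -4 + 19375 = 19371)
(u - 16968) - 26606 = (19371 - 16968) - 26606 = 2403 - 26606 = -24203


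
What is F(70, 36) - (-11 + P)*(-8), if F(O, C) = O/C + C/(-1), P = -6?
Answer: -3061/18 ≈ -170.06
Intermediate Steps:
F(O, C) = -C + O/C (F(O, C) = O/C + C*(-1) = O/C - C = -C + O/C)
F(70, 36) - (-11 + P)*(-8) = (-1*36 + 70/36) - (-11 - 6)*(-8) = (-36 + 70*(1/36)) - (-17)*(-8) = (-36 + 35/18) - 1*136 = -613/18 - 136 = -3061/18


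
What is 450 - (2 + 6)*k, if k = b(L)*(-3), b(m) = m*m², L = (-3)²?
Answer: 17946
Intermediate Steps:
L = 9
b(m) = m³
k = -2187 (k = 9³*(-3) = 729*(-3) = -2187)
450 - (2 + 6)*k = 450 - (2 + 6)*(-2187) = 450 - 8*(-2187) = 450 - 1*(-17496) = 450 + 17496 = 17946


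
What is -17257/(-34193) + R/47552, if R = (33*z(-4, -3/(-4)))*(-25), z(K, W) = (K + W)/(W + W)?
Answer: 1763449703/3251891072 ≈ 0.54228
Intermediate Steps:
z(K, W) = (K + W)/(2*W) (z(K, W) = (K + W)/((2*W)) = (K + W)*(1/(2*W)) = (K + W)/(2*W))
R = 3575/2 (R = (33*((-4 - 3/(-4))/(2*((-3/(-4))))))*(-25) = (33*((-4 - 3*(-1/4))/(2*((-3*(-1/4))))))*(-25) = (33*((-4 + 3/4)/(2*(3/4))))*(-25) = (33*((1/2)*(4/3)*(-13/4)))*(-25) = (33*(-13/6))*(-25) = -143/2*(-25) = 3575/2 ≈ 1787.5)
-17257/(-34193) + R/47552 = -17257/(-34193) + (3575/2)/47552 = -17257*(-1/34193) + (3575/2)*(1/47552) = 17257/34193 + 3575/95104 = 1763449703/3251891072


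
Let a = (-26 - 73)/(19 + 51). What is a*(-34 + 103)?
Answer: -6831/70 ≈ -97.586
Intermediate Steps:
a = -99/70 ≈ -1.4143
a*(-34 + 103) = -99*(-34 + 103)/70 = -99/70*69 = -6831/70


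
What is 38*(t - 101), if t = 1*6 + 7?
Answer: -3344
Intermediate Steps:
t = 13 (t = 6 + 7 = 13)
38*(t - 101) = 38*(13 - 101) = 38*(-88) = -3344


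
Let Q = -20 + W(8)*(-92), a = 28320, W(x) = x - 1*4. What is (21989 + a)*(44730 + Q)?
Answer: 2230801678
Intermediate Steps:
W(x) = -4 + x (W(x) = x - 4 = -4 + x)
Q = -388 (Q = -20 + (-4 + 8)*(-92) = -20 + 4*(-92) = -20 - 368 = -388)
(21989 + a)*(44730 + Q) = (21989 + 28320)*(44730 - 388) = 50309*44342 = 2230801678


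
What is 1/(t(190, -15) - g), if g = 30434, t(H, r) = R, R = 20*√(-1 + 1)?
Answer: -1/30434 ≈ -3.2858e-5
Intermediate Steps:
R = 0 (R = 20*√0 = 20*0 = 0)
t(H, r) = 0
1/(t(190, -15) - g) = 1/(0 - 1*30434) = 1/(0 - 30434) = 1/(-30434) = -1/30434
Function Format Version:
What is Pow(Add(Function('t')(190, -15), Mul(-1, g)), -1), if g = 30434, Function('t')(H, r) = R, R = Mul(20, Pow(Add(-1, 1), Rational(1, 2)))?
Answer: Rational(-1, 30434) ≈ -3.2858e-5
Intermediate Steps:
R = 0 (R = Mul(20, Pow(0, Rational(1, 2))) = Mul(20, 0) = 0)
Function('t')(H, r) = 0
Pow(Add(Function('t')(190, -15), Mul(-1, g)), -1) = Pow(Add(0, Mul(-1, 30434)), -1) = Pow(Add(0, -30434), -1) = Pow(-30434, -1) = Rational(-1, 30434)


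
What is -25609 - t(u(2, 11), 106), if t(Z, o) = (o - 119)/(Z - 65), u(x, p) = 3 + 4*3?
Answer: -1280463/50 ≈ -25609.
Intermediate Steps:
u(x, p) = 15 (u(x, p) = 3 + 12 = 15)
t(Z, o) = (-119 + o)/(-65 + Z)
-25609 - t(u(2, 11), 106) = -25609 - (-119 + 106)/(-65 + 15) = -25609 - (-13)/(-50) = -25609 - (-1)*(-13)/50 = -25609 - 1*13/50 = -25609 - 13/50 = -1280463/50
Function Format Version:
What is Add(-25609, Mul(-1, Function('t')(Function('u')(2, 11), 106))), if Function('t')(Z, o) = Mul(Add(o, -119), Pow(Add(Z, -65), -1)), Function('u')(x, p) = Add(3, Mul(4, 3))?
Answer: Rational(-1280463, 50) ≈ -25609.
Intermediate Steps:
Function('u')(x, p) = 15 (Function('u')(x, p) = Add(3, 12) = 15)
Function('t')(Z, o) = Mul(Pow(Add(-65, Z), -1), Add(-119, o)) (Function('t')(Z, o) = Mul(Add(-119, o), Pow(Add(-65, Z), -1)) = Mul(Pow(Add(-65, Z), -1), Add(-119, o)))
Add(-25609, Mul(-1, Function('t')(Function('u')(2, 11), 106))) = Add(-25609, Mul(-1, Mul(Pow(Add(-65, 15), -1), Add(-119, 106)))) = Add(-25609, Mul(-1, Mul(Pow(-50, -1), -13))) = Add(-25609, Mul(-1, Mul(Rational(-1, 50), -13))) = Add(-25609, Mul(-1, Rational(13, 50))) = Add(-25609, Rational(-13, 50)) = Rational(-1280463, 50)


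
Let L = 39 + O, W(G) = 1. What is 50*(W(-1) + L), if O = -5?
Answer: 1750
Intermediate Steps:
L = 34 (L = 39 - 5 = 34)
50*(W(-1) + L) = 50*(1 + 34) = 50*35 = 1750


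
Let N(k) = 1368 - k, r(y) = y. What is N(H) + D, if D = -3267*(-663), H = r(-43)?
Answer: 2167432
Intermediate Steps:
H = -43
D = 2166021
N(H) + D = (1368 - 1*(-43)) + 2166021 = (1368 + 43) + 2166021 = 1411 + 2166021 = 2167432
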